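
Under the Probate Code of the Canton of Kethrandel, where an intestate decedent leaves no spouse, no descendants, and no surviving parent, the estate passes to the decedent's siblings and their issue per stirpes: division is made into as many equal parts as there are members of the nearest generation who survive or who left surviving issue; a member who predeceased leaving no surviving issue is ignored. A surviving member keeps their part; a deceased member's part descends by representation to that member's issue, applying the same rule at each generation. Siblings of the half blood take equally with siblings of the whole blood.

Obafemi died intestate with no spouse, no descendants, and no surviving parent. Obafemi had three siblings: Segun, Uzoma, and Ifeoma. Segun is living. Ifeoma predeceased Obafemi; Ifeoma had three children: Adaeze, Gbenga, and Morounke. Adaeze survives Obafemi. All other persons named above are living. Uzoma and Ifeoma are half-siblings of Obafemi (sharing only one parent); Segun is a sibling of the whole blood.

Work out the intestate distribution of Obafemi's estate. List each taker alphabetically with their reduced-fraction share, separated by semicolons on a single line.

No spouse, descendants, or parent survives, so the estate passes to Obafemi's siblings per stirpes.
Half-blood and whole-blood siblings take equally under the stated rule.
The estate is divided into 3 equal shares of 1/3 among Segun, Uzoma, Ifeoma.
Segun is living and takes 1/3.
Uzoma is living and takes 1/3.
Ifeoma predeceased; the 1/3 allotted to Ifeoma's branch passes to Ifeoma's issue by representation.
The 1/3 is divided into 3 equal shares of 1/9 among Adaeze, Gbenga, Morounke.
Adaeze is living and takes 1/9.
Gbenga is living and takes 1/9.
Morounke is living and takes 1/9.

Adaeze 1/9; Gbenga 1/9; Morounke 1/9; Segun 1/3; Uzoma 1/3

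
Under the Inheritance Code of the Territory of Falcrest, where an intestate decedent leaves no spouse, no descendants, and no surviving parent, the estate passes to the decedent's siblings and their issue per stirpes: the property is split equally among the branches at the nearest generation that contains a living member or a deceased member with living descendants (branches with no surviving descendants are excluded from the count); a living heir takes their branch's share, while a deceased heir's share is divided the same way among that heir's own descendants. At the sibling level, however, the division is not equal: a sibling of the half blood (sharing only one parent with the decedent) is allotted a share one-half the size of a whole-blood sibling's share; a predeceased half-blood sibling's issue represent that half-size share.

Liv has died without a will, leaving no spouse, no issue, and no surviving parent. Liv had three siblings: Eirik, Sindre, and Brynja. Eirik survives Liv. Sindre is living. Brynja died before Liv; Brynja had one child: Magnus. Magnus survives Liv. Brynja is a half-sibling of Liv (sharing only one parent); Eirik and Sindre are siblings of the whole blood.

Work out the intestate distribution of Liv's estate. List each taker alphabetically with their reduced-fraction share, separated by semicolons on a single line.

Eirik 2/5; Magnus 1/5; Sindre 2/5

No spouse, descendants, or parent survives, so the estate passes to Liv's siblings per stirpes.
Half-blood siblings count for one-half the weight of whole-blood siblings at the initial division.
Dividing 1 in proportion to weights (total weight 5/2): Eirik (weight 1) → 2/5; Sindre (weight 1) → 2/5; Brynja (weight 1/2) → 1/5.
Eirik is living and takes 2/5.
Sindre is living and takes 2/5.
Brynja predeceased; the 1/5 allotted to Brynja's branch passes to Brynja's issue by representation.
Magnus is the sole taker at this level and receives the full 1/5.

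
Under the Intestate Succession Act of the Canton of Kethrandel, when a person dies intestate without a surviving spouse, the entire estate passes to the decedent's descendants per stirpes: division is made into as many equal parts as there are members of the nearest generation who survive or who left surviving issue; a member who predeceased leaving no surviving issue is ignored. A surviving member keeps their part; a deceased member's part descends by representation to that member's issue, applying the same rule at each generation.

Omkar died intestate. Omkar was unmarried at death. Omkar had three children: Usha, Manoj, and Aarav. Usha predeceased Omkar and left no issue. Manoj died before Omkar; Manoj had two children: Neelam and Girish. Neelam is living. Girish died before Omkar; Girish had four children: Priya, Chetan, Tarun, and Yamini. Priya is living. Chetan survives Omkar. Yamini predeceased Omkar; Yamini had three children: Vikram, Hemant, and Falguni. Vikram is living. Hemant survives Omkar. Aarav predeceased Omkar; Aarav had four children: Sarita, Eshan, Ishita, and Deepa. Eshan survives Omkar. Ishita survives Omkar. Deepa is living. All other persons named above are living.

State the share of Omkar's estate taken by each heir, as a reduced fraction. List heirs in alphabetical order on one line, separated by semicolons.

There is no surviving spouse, so the entire estate passes to Omkar's descendants per stirpes.
Usha left no surviving issue, so that branch lapses and is disregarded.
The estate is divided into 2 equal shares of 1/2 among Manoj, Aarav.
Manoj predeceased; the 1/2 allotted to Manoj's branch passes to Manoj's issue by representation.
The 1/2 is divided into 2 equal shares of 1/4 among Neelam, Girish.
Neelam is living and takes 1/4.
Girish predeceased; the 1/4 allotted to Girish's branch passes to Girish's issue by representation.
The 1/4 is divided into 4 equal shares of 1/16 among Priya, Chetan, Tarun, Yamini.
Priya is living and takes 1/16.
Chetan is living and takes 1/16.
Tarun is living and takes 1/16.
Yamini predeceased; the 1/16 allotted to Yamini's branch passes to Yamini's issue by representation.
The 1/16 is divided into 3 equal shares of 1/48 among Vikram, Hemant, Falguni.
Vikram is living and takes 1/48.
Hemant is living and takes 1/48.
Falguni is living and takes 1/48.
Aarav predeceased; the 1/2 allotted to Aarav's branch passes to Aarav's issue by representation.
The 1/2 is divided into 4 equal shares of 1/8 among Sarita, Eshan, Ishita, Deepa.
Sarita is living and takes 1/8.
Eshan is living and takes 1/8.
Ishita is living and takes 1/8.
Deepa is living and takes 1/8.

Chetan 1/16; Deepa 1/8; Eshan 1/8; Falguni 1/48; Hemant 1/48; Ishita 1/8; Neelam 1/4; Priya 1/16; Sarita 1/8; Tarun 1/16; Vikram 1/48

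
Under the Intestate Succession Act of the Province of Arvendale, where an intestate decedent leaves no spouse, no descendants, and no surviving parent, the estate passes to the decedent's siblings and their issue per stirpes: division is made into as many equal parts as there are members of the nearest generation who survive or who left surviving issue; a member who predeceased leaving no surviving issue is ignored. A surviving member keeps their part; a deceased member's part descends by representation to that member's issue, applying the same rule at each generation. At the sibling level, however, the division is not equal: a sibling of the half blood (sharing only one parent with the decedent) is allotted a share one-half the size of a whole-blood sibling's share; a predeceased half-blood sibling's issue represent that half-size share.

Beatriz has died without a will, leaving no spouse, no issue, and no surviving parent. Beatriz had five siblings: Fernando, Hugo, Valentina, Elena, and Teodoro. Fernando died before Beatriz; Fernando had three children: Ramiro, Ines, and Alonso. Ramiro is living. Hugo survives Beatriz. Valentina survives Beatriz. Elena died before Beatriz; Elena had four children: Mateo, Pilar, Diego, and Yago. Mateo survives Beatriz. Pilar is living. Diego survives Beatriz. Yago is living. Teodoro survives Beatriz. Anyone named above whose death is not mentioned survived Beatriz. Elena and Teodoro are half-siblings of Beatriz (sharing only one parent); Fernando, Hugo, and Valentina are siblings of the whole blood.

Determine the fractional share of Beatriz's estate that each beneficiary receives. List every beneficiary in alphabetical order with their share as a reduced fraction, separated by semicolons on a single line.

No spouse, descendants, or parent survives, so the estate passes to Beatriz's siblings per stirpes.
Half-blood siblings count for one-half the weight of whole-blood siblings at the initial division.
Dividing 1 in proportion to weights (total weight 4): Fernando (weight 1) → 1/4; Hugo (weight 1) → 1/4; Valentina (weight 1) → 1/4; Elena (weight 1/2) → 1/8; Teodoro (weight 1/2) → 1/8.
Fernando predeceased; the 1/4 allotted to Fernando's branch passes to Fernando's issue by representation.
The 1/4 is divided into 3 equal shares of 1/12 among Ramiro, Ines, Alonso.
Ramiro is living and takes 1/12.
Ines is living and takes 1/12.
Alonso is living and takes 1/12.
Hugo is living and takes 1/4.
Valentina is living and takes 1/4.
Elena predeceased; the 1/8 allotted to Elena's branch passes to Elena's issue by representation.
The 1/8 is divided into 4 equal shares of 1/32 among Mateo, Pilar, Diego, Yago.
Mateo is living and takes 1/32.
Pilar is living and takes 1/32.
Diego is living and takes 1/32.
Yago is living and takes 1/32.
Teodoro is living and takes 1/8.

Alonso 1/12; Diego 1/32; Hugo 1/4; Ines 1/12; Mateo 1/32; Pilar 1/32; Ramiro 1/12; Teodoro 1/8; Valentina 1/4; Yago 1/32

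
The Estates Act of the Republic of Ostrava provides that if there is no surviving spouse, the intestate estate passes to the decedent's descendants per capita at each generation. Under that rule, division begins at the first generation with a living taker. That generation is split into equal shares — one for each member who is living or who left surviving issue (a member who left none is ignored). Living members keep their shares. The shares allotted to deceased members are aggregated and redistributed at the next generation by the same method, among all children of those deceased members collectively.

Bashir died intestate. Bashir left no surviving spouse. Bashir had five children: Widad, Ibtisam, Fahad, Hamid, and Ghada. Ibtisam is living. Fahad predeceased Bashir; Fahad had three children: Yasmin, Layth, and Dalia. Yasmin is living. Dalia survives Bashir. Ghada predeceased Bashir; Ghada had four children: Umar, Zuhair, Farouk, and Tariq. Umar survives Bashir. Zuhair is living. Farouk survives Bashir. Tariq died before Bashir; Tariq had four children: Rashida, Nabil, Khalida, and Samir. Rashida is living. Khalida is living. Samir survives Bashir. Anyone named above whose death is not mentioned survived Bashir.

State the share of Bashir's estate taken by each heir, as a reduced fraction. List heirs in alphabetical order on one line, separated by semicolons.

There is no surviving spouse, so the entire estate passes to Bashir's descendants per capita at each generation.
At generation 1 (Widad, Ibtisam, Fahad, Hamid, Ghada) there are 5 shares of (1)/5 = 1/5 each.
Living: Widad, Ibtisam, and Hamid — each takes 1/5.
Deceased: Fahad and Ghada. Their combined 2/5 is pooled and carried to generation 2.
At generation 2 (Yasmin, Layth, Dalia, Umar, Zuhair, Farouk, Tariq) there are 7 shares of (2/5)/7 = 2/35 each.
Living: Yasmin, Layth, Dalia, Umar, Zuhair, and Farouk — each takes 2/35.
Deceased: Tariq. That 2/35 share is carried to generation 3.
At generation 3 (Rashida, Nabil, Khalida, Samir) there are 4 shares of (2/35)/4 = 1/70 each.
Living: Rashida, Nabil, Khalida, and Samir — each takes 1/70.

Dalia 2/35; Farouk 2/35; Hamid 1/5; Ibtisam 1/5; Khalida 1/70; Layth 2/35; Nabil 1/70; Rashida 1/70; Samir 1/70; Umar 2/35; Widad 1/5; Yasmin 2/35; Zuhair 2/35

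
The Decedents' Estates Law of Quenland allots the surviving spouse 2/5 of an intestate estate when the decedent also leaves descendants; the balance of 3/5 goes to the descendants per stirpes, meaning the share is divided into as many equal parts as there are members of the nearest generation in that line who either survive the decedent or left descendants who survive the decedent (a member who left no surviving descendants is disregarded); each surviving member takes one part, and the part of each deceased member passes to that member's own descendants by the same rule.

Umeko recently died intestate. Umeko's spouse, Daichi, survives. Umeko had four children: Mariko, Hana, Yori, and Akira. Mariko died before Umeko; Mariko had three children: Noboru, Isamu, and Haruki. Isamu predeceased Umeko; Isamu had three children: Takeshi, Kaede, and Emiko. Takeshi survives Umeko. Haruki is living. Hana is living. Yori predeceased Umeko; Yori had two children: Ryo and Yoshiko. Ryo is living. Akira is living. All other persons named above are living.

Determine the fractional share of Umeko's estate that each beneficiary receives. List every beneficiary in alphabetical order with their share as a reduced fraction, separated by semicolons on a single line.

Akira 3/20; Daichi 2/5; Emiko 1/60; Hana 3/20; Haruki 1/20; Kaede 1/60; Noboru 1/20; Ryo 3/40; Takeshi 1/60; Yoshiko 3/40

Daichi, as surviving spouse, takes 2/5.
The remaining 3/5 passes to Umeko's descendants per stirpes.
The 3/5 is divided into 4 equal shares of 3/20 among Mariko, Hana, Yori, Akira.
Mariko predeceased; the 3/20 allotted to Mariko's branch passes to Mariko's issue by representation.
The 3/20 is divided into 3 equal shares of 1/20 among Noboru, Isamu, Haruki.
Noboru is living and takes 1/20.
Isamu predeceased; the 1/20 allotted to Isamu's branch passes to Isamu's issue by representation.
The 1/20 is divided into 3 equal shares of 1/60 among Takeshi, Kaede, Emiko.
Takeshi is living and takes 1/60.
Kaede is living and takes 1/60.
Emiko is living and takes 1/60.
Haruki is living and takes 1/20.
Hana is living and takes 3/20.
Yori predeceased; the 3/20 allotted to Yori's branch passes to Yori's issue by representation.
The 3/20 is divided into 2 equal shares of 3/40 among Ryo, Yoshiko.
Ryo is living and takes 3/40.
Yoshiko is living and takes 3/40.
Akira is living and takes 3/20.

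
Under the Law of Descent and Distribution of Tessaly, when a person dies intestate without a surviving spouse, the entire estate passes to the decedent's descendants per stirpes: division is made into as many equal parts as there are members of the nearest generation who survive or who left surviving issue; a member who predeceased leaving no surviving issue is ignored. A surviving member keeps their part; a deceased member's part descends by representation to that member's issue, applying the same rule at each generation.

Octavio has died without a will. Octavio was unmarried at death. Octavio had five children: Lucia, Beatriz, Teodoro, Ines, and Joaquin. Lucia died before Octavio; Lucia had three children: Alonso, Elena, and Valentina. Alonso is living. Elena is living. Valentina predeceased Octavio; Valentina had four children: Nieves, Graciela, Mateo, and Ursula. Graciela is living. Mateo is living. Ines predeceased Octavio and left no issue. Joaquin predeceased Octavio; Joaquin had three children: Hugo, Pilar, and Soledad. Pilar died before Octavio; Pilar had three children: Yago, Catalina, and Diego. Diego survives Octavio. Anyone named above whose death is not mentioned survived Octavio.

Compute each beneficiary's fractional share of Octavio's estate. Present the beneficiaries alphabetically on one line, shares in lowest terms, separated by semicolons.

Alonso 1/12; Beatriz 1/4; Catalina 1/36; Diego 1/36; Elena 1/12; Graciela 1/48; Hugo 1/12; Mateo 1/48; Nieves 1/48; Soledad 1/12; Teodoro 1/4; Ursula 1/48; Yago 1/36

There is no surviving spouse, so the entire estate passes to Octavio's descendants per stirpes.
Ines left no surviving issue, so that branch lapses and is disregarded.
The estate is divided into 4 equal shares of 1/4 among Lucia, Beatriz, Teodoro, Joaquin.
Lucia predeceased; the 1/4 allotted to Lucia's branch passes to Lucia's issue by representation.
The 1/4 is divided into 3 equal shares of 1/12 among Alonso, Elena, Valentina.
Alonso is living and takes 1/12.
Elena is living and takes 1/12.
Valentina predeceased; the 1/12 allotted to Valentina's branch passes to Valentina's issue by representation.
The 1/12 is divided into 4 equal shares of 1/48 among Nieves, Graciela, Mateo, Ursula.
Nieves is living and takes 1/48.
Graciela is living and takes 1/48.
Mateo is living and takes 1/48.
Ursula is living and takes 1/48.
Beatriz is living and takes 1/4.
Teodoro is living and takes 1/4.
Joaquin predeceased; the 1/4 allotted to Joaquin's branch passes to Joaquin's issue by representation.
The 1/4 is divided into 3 equal shares of 1/12 among Hugo, Pilar, Soledad.
Hugo is living and takes 1/12.
Pilar predeceased; the 1/12 allotted to Pilar's branch passes to Pilar's issue by representation.
The 1/12 is divided into 3 equal shares of 1/36 among Yago, Catalina, Diego.
Yago is living and takes 1/36.
Catalina is living and takes 1/36.
Diego is living and takes 1/36.
Soledad is living and takes 1/12.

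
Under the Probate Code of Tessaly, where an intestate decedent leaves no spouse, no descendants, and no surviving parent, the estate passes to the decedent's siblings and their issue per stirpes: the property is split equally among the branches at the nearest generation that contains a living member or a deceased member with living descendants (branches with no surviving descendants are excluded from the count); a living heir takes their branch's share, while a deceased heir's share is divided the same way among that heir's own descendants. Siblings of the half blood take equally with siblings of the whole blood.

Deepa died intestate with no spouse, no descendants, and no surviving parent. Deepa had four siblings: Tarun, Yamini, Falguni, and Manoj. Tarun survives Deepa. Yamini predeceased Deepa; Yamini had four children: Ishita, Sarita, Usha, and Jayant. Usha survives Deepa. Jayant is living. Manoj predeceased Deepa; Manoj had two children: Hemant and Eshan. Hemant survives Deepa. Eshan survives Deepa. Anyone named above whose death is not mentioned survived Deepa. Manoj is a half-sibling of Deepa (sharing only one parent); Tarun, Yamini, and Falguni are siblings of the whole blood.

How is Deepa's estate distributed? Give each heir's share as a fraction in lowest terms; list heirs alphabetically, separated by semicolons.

No spouse, descendants, or parent survives, so the estate passes to Deepa's siblings per stirpes.
Half-blood and whole-blood siblings take equally under the stated rule.
The estate is divided into 4 equal shares of 1/4 among Tarun, Yamini, Falguni, Manoj.
Tarun is living and takes 1/4.
Yamini predeceased; the 1/4 allotted to Yamini's branch passes to Yamini's issue by representation.
The 1/4 is divided into 4 equal shares of 1/16 among Ishita, Sarita, Usha, Jayant.
Ishita is living and takes 1/16.
Sarita is living and takes 1/16.
Usha is living and takes 1/16.
Jayant is living and takes 1/16.
Falguni is living and takes 1/4.
Manoj predeceased; the 1/4 allotted to Manoj's branch passes to Manoj's issue by representation.
The 1/4 is divided into 2 equal shares of 1/8 among Hemant, Eshan.
Hemant is living and takes 1/8.
Eshan is living and takes 1/8.

Eshan 1/8; Falguni 1/4; Hemant 1/8; Ishita 1/16; Jayant 1/16; Sarita 1/16; Tarun 1/4; Usha 1/16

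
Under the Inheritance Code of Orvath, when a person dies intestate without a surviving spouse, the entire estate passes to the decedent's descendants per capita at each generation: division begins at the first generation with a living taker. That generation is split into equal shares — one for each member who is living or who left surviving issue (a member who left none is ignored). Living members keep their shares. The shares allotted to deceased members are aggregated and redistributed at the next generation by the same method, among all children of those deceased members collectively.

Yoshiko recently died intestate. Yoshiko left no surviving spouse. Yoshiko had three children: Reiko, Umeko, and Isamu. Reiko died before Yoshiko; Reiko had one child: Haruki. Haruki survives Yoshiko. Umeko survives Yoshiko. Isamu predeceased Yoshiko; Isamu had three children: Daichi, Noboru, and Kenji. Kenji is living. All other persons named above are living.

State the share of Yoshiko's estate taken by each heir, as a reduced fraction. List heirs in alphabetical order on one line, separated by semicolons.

There is no surviving spouse, so the entire estate passes to Yoshiko's descendants per capita at each generation.
At generation 1 (Reiko, Umeko, Isamu) there are 3 shares of (1)/3 = 1/3 each.
Living: Umeko — each takes 1/3.
Deceased: Reiko and Isamu. Their combined 2/3 is pooled and carried to generation 2.
At generation 2 (Haruki, Daichi, Noboru, Kenji) there are 4 shares of (2/3)/4 = 1/6 each.
Living: Haruki, Daichi, Noboru, and Kenji — each takes 1/6.

Daichi 1/6; Haruki 1/6; Kenji 1/6; Noboru 1/6; Umeko 1/3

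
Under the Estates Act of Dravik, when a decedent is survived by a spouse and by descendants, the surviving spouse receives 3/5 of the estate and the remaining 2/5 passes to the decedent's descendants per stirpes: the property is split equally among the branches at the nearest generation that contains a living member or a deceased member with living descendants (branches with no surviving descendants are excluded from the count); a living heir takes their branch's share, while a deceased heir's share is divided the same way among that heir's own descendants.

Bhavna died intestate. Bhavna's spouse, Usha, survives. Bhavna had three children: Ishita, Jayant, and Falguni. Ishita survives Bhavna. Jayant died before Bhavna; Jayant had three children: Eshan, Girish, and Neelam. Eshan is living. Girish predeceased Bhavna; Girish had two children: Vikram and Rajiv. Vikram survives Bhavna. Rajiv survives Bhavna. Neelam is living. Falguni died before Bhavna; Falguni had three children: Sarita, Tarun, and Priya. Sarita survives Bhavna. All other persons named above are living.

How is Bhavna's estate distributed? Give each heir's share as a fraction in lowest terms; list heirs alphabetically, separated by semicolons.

Eshan 2/45; Ishita 2/15; Neelam 2/45; Priya 2/45; Rajiv 1/45; Sarita 2/45; Tarun 2/45; Usha 3/5; Vikram 1/45

Usha, as surviving spouse, takes 3/5.
The remaining 2/5 passes to Bhavna's descendants per stirpes.
The 2/5 is divided into 3 equal shares of 2/15 among Ishita, Jayant, Falguni.
Ishita is living and takes 2/15.
Jayant predeceased; the 2/15 allotted to Jayant's branch passes to Jayant's issue by representation.
The 2/15 is divided into 3 equal shares of 2/45 among Eshan, Girish, Neelam.
Eshan is living and takes 2/45.
Girish predeceased; the 2/45 allotted to Girish's branch passes to Girish's issue by representation.
The 2/45 is divided into 2 equal shares of 1/45 among Vikram, Rajiv.
Vikram is living and takes 1/45.
Rajiv is living and takes 1/45.
Neelam is living and takes 2/45.
Falguni predeceased; the 2/15 allotted to Falguni's branch passes to Falguni's issue by representation.
The 2/15 is divided into 3 equal shares of 2/45 among Sarita, Tarun, Priya.
Sarita is living and takes 2/45.
Tarun is living and takes 2/45.
Priya is living and takes 2/45.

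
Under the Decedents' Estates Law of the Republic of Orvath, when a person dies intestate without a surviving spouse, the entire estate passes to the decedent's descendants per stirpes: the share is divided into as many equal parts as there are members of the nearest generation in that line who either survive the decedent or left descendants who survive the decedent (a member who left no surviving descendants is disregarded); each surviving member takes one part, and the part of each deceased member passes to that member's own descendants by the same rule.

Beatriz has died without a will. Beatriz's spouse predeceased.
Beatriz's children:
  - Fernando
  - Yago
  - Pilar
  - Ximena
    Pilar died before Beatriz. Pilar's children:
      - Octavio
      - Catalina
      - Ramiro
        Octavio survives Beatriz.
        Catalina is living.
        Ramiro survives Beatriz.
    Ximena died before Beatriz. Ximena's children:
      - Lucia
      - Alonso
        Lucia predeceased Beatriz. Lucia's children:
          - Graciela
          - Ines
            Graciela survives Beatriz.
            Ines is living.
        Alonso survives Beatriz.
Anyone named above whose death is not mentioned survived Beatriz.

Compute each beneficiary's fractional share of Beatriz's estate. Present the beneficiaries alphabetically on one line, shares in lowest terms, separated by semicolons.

Alonso 1/8; Catalina 1/12; Fernando 1/4; Graciela 1/16; Ines 1/16; Octavio 1/12; Ramiro 1/12; Yago 1/4

There is no surviving spouse, so the entire estate passes to Beatriz's descendants per stirpes.
The estate is divided into 4 equal shares of 1/4 among Fernando, Yago, Pilar, Ximena.
Fernando is living and takes 1/4.
Yago is living and takes 1/4.
Pilar predeceased; the 1/4 allotted to Pilar's branch passes to Pilar's issue by representation.
The 1/4 is divided into 3 equal shares of 1/12 among Octavio, Catalina, Ramiro.
Octavio is living and takes 1/12.
Catalina is living and takes 1/12.
Ramiro is living and takes 1/12.
Ximena predeceased; the 1/4 allotted to Ximena's branch passes to Ximena's issue by representation.
The 1/4 is divided into 2 equal shares of 1/8 among Lucia, Alonso.
Lucia predeceased; the 1/8 allotted to Lucia's branch passes to Lucia's issue by representation.
The 1/8 is divided into 2 equal shares of 1/16 among Graciela, Ines.
Graciela is living and takes 1/16.
Ines is living and takes 1/16.
Alonso is living and takes 1/8.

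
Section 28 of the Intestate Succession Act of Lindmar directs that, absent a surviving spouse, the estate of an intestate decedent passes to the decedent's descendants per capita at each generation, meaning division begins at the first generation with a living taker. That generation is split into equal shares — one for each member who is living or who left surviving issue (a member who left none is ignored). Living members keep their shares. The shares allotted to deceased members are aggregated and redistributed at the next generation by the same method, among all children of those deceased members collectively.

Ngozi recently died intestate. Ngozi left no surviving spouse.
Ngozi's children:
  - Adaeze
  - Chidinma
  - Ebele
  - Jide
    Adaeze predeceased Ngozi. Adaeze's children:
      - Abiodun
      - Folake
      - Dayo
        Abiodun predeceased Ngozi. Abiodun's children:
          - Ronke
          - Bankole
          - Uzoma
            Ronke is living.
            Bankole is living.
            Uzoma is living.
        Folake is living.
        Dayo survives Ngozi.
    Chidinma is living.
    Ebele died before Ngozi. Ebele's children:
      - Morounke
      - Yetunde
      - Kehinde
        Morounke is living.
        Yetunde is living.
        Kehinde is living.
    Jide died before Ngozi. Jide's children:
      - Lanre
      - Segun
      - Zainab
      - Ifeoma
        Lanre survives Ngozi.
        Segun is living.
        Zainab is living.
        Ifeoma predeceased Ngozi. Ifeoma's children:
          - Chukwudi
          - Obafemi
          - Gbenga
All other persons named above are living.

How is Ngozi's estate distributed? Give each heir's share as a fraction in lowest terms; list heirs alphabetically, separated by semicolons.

Bankole 1/40; Chidinma 1/4; Chukwudi 1/40; Dayo 3/40; Folake 3/40; Gbenga 1/40; Kehinde 3/40; Lanre 3/40; Morounke 3/40; Obafemi 1/40; Ronke 1/40; Segun 3/40; Uzoma 1/40; Yetunde 3/40; Zainab 3/40

There is no surviving spouse, so the entire estate passes to Ngozi's descendants per capita at each generation.
At generation 1 (Adaeze, Chidinma, Ebele, Jide) there are 4 shares of (1)/4 = 1/4 each.
Living: Chidinma — each takes 1/4.
Deceased: Adaeze, Ebele, and Jide. Their combined 3/4 is pooled and carried to generation 2.
At generation 2 (Abiodun, Folake, Dayo, Morounke, Yetunde, Kehinde, Lanre, Segun, Zainab, Ifeoma) there are 10 shares of (3/4)/10 = 3/40 each.
Living: Folake, Dayo, Morounke, Yetunde, Kehinde, Lanre, Segun, and Zainab — each takes 3/40.
Deceased: Abiodun and Ifeoma. Their combined 3/20 is pooled and carried to generation 3.
At generation 3 (Ronke, Bankole, Uzoma, Chukwudi, Obafemi, Gbenga) there are 6 shares of (3/20)/6 = 1/40 each.
Living: Ronke, Bankole, Uzoma, Chukwudi, Obafemi, and Gbenga — each takes 1/40.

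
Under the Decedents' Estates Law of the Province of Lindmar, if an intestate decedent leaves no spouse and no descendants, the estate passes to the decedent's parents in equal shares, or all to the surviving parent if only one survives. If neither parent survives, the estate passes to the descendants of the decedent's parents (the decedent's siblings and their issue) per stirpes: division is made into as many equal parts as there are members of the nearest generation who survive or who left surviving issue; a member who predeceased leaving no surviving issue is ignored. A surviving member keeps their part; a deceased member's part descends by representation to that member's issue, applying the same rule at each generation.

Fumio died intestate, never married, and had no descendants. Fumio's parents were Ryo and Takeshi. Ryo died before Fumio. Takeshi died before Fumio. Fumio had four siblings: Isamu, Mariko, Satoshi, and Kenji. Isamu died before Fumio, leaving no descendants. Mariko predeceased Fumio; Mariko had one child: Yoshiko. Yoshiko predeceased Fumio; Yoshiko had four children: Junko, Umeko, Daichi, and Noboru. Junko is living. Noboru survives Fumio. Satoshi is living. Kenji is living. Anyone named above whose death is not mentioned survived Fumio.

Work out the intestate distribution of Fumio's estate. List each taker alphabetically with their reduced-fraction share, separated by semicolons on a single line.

Neither parent survives and there are no descendants, so the estate passes to Fumio's siblings and their issue per stirpes.
Isamu left no surviving issue, so that branch lapses and is disregarded.
The estate is divided into 3 equal shares of 1/3 among Mariko, Satoshi, Kenji.
Mariko predeceased; the 1/3 allotted to Mariko's branch passes to Mariko's issue by representation.
Yoshiko's line is the sole branch at this level, so the full 1/3 passes to Yoshiko's issue by representation.
The 1/3 is divided into 4 equal shares of 1/12 among Junko, Umeko, Daichi, Noboru.
Junko is living and takes 1/12.
Umeko is living and takes 1/12.
Daichi is living and takes 1/12.
Noboru is living and takes 1/12.
Satoshi is living and takes 1/3.
Kenji is living and takes 1/3.

Daichi 1/12; Junko 1/12; Kenji 1/3; Noboru 1/12; Satoshi 1/3; Umeko 1/12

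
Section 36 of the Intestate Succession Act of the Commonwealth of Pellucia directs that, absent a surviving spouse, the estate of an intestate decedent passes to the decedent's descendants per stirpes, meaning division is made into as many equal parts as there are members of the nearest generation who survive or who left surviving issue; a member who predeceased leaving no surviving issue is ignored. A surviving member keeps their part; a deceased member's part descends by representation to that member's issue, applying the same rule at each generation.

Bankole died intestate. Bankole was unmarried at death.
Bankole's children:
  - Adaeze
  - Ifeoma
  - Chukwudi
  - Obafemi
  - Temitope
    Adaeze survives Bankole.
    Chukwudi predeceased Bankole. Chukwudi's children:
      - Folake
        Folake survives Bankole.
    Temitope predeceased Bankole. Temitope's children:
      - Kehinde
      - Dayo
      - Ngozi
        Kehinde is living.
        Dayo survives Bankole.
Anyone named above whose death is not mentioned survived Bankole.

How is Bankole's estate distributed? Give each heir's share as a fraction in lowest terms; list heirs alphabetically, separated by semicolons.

Adaeze 1/5; Dayo 1/15; Folake 1/5; Ifeoma 1/5; Kehinde 1/15; Ngozi 1/15; Obafemi 1/5

There is no surviving spouse, so the entire estate passes to Bankole's descendants per stirpes.
The estate is divided into 5 equal shares of 1/5 among Adaeze, Ifeoma, Chukwudi, Obafemi, Temitope.
Adaeze is living and takes 1/5.
Ifeoma is living and takes 1/5.
Chukwudi predeceased; the 1/5 allotted to Chukwudi's branch passes to Chukwudi's issue by representation.
Folake is the sole taker at this level and receives the full 1/5.
Obafemi is living and takes 1/5.
Temitope predeceased; the 1/5 allotted to Temitope's branch passes to Temitope's issue by representation.
The 1/5 is divided into 3 equal shares of 1/15 among Kehinde, Dayo, Ngozi.
Kehinde is living and takes 1/15.
Dayo is living and takes 1/15.
Ngozi is living and takes 1/15.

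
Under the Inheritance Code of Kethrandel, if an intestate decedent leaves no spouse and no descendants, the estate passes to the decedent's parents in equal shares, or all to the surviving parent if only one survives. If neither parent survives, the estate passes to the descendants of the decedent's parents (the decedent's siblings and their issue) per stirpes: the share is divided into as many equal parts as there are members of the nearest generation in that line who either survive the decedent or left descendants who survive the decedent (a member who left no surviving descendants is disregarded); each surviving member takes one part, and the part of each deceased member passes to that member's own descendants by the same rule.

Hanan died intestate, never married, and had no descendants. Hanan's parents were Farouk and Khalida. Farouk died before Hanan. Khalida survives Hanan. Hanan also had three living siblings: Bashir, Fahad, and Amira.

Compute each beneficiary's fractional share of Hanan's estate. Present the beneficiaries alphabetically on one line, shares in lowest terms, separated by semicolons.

Khalida 1

Only one parent, Khalida, survives, so Khalida takes the entire estate. The siblings take nothing because a surviving parent has priority.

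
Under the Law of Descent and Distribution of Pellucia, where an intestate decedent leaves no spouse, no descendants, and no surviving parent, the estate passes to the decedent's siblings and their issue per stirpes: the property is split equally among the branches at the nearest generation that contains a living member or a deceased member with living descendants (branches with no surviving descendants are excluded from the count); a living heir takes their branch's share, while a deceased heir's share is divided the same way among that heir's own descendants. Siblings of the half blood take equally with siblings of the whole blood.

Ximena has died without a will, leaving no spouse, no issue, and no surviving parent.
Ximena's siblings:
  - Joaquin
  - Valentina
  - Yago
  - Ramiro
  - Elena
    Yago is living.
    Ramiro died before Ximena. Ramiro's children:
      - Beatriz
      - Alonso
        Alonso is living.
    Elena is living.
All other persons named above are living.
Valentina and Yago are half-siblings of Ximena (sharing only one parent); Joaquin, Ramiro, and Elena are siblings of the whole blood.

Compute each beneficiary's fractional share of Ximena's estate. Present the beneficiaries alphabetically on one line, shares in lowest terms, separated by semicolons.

Alonso 1/10; Beatriz 1/10; Elena 1/5; Joaquin 1/5; Valentina 1/5; Yago 1/5

No spouse, descendants, or parent survives, so the estate passes to Ximena's siblings per stirpes.
Half-blood and whole-blood siblings take equally under the stated rule.
The estate is divided into 5 equal shares of 1/5 among Joaquin, Valentina, Yago, Ramiro, Elena.
Joaquin is living and takes 1/5.
Valentina is living and takes 1/5.
Yago is living and takes 1/5.
Ramiro predeceased; the 1/5 allotted to Ramiro's branch passes to Ramiro's issue by representation.
The 1/5 is divided into 2 equal shares of 1/10 among Beatriz, Alonso.
Beatriz is living and takes 1/10.
Alonso is living and takes 1/10.
Elena is living and takes 1/5.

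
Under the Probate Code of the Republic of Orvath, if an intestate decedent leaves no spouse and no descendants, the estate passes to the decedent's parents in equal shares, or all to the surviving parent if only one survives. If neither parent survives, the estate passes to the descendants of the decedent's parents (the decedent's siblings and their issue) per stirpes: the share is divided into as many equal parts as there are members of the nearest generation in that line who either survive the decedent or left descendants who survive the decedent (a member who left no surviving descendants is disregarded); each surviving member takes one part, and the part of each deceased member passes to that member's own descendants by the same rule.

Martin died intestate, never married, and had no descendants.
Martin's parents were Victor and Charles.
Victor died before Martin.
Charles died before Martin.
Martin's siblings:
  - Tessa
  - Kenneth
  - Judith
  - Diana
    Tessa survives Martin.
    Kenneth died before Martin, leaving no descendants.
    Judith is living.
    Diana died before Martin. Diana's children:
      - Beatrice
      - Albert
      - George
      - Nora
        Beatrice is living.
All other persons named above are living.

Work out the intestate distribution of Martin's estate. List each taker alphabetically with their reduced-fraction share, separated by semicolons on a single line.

Neither parent survives and there are no descendants, so the estate passes to Martin's siblings and their issue per stirpes.
Kenneth left no surviving issue, so that branch lapses and is disregarded.
The estate is divided into 3 equal shares of 1/3 among Tessa, Judith, Diana.
Tessa is living and takes 1/3.
Judith is living and takes 1/3.
Diana predeceased; the 1/3 allotted to Diana's branch passes to Diana's issue by representation.
The 1/3 is divided into 4 equal shares of 1/12 among Beatrice, Albert, George, Nora.
Beatrice is living and takes 1/12.
Albert is living and takes 1/12.
George is living and takes 1/12.
Nora is living and takes 1/12.

Albert 1/12; Beatrice 1/12; George 1/12; Judith 1/3; Nora 1/12; Tessa 1/3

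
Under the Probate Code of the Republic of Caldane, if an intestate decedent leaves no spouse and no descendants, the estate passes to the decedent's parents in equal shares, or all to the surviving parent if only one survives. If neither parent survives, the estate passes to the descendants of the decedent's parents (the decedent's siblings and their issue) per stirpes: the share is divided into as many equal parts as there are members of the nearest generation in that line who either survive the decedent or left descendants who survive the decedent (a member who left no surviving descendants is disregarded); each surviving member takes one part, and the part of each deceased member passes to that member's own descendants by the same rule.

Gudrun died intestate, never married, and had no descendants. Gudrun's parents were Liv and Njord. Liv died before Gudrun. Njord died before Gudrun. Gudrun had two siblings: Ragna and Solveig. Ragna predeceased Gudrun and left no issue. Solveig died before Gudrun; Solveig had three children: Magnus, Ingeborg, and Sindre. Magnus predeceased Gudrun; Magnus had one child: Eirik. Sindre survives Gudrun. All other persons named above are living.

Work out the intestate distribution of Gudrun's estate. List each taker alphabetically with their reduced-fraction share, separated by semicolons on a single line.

Neither parent survives and there are no descendants, so the estate passes to Gudrun's siblings and their issue per stirpes.
Ragna left no surviving issue, so that branch lapses and is disregarded.
Solveig's line is the sole branch at this level, so the full 1 passes to Solveig's issue by representation.
The estate is divided into 3 equal shares of 1/3 among Magnus, Ingeborg, Sindre.
Magnus predeceased; the 1/3 allotted to Magnus's branch passes to Magnus's issue by representation.
Eirik is the sole taker at this level and receives the full 1/3.
Ingeborg is living and takes 1/3.
Sindre is living and takes 1/3.

Eirik 1/3; Ingeborg 1/3; Sindre 1/3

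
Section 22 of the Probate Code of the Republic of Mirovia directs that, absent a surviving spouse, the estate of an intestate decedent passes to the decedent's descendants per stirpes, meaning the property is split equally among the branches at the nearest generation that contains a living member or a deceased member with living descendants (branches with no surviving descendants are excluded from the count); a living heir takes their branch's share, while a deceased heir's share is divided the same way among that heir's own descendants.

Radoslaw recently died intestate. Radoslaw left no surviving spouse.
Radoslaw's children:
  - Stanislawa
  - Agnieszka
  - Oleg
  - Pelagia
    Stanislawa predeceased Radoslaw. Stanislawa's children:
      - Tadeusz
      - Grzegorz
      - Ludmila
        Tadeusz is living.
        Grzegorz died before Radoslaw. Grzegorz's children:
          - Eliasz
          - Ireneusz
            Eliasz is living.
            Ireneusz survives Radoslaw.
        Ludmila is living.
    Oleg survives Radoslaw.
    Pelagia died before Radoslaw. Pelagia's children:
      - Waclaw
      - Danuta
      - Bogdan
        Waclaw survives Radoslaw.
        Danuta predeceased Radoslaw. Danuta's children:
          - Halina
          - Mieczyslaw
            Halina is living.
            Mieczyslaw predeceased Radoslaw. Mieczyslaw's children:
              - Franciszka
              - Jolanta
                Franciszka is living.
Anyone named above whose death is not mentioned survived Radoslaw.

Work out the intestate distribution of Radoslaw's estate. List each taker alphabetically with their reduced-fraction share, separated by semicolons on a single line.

There is no surviving spouse, so the entire estate passes to Radoslaw's descendants per stirpes.
The estate is divided into 4 equal shares of 1/4 among Stanislawa, Agnieszka, Oleg, Pelagia.
Stanislawa predeceased; the 1/4 allotted to Stanislawa's branch passes to Stanislawa's issue by representation.
The 1/4 is divided into 3 equal shares of 1/12 among Tadeusz, Grzegorz, Ludmila.
Tadeusz is living and takes 1/12.
Grzegorz predeceased; the 1/12 allotted to Grzegorz's branch passes to Grzegorz's issue by representation.
The 1/12 is divided into 2 equal shares of 1/24 among Eliasz, Ireneusz.
Eliasz is living and takes 1/24.
Ireneusz is living and takes 1/24.
Ludmila is living and takes 1/12.
Agnieszka is living and takes 1/4.
Oleg is living and takes 1/4.
Pelagia predeceased; the 1/4 allotted to Pelagia's branch passes to Pelagia's issue by representation.
The 1/4 is divided into 3 equal shares of 1/12 among Waclaw, Danuta, Bogdan.
Waclaw is living and takes 1/12.
Danuta predeceased; the 1/12 allotted to Danuta's branch passes to Danuta's issue by representation.
The 1/12 is divided into 2 equal shares of 1/24 among Halina, Mieczyslaw.
Halina is living and takes 1/24.
Mieczyslaw predeceased; the 1/24 allotted to Mieczyslaw's branch passes to Mieczyslaw's issue by representation.
The 1/24 is divided into 2 equal shares of 1/48 among Franciszka, Jolanta.
Franciszka is living and takes 1/48.
Jolanta is living and takes 1/48.
Bogdan is living and takes 1/12.

Agnieszka 1/4; Bogdan 1/12; Eliasz 1/24; Franciszka 1/48; Halina 1/24; Ireneusz 1/24; Jolanta 1/48; Ludmila 1/12; Oleg 1/4; Tadeusz 1/12; Waclaw 1/12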